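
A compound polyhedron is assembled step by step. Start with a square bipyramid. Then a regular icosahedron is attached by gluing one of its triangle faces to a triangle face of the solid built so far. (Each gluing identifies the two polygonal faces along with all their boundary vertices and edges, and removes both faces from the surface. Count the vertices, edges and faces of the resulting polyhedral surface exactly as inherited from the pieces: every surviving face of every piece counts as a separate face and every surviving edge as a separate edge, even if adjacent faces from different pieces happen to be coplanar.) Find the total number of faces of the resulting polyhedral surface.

26

A square bipyramid: V=6, E=12, F=8.
Attach a regular icosahedron (V=12, E=30, F=20) along a 3-gon: merge 3 vertices and 3 edges, delete both glued faces → V=15, E=39, F=26.
Check: V − E + F = 15 − 39 + 26 = 2.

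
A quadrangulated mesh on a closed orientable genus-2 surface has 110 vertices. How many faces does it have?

112

χ = 2 − 2·2 = -2, and every face is a square so 4F = 2E.
V − E + F = -2 with E = 4F/2 gives 110 − (4/2 − 1)·F = -2, so F = 112 and E = 224.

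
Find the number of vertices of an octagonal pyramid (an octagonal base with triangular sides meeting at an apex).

A pyramid on an n-gon base has one n-gon and n triangles: V = 8 + 1 = 9, E = 2·8 = 16, F = 8 + 1 = 9.

9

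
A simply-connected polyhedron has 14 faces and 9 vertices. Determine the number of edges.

21

Here V − E + F = 2.
E = V + F − (2) = 9 + 14 − (2) = 21.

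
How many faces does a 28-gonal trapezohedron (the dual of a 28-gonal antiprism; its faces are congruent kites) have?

The n-trapezohedron (dual of the n-antiprism) has V = 2·28 + 2 = 58, E = 4·28 = 112, F = 2·28 = 56.

56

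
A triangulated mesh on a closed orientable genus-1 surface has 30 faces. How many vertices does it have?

χ = 2 − 2·1 = 0, and every face is a triangle so 3F = 2E.
E = 3·30/2 = 45. Then V = 0 + E − F = 0 + 45 − 30 = 15.

15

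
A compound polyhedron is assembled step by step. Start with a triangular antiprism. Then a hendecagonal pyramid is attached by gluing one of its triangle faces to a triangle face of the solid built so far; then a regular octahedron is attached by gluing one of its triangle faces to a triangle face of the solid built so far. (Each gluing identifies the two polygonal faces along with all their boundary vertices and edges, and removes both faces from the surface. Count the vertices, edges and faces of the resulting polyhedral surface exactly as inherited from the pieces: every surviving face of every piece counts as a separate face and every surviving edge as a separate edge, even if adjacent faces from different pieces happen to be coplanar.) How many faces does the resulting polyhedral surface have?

A triangular antiprism: V=6, E=12, F=8.
Attach a hendecagonal pyramid (V=12, E=22, F=12) along a 3-gon: merge 3 vertices and 3 edges, delete both glued faces → V=15, E=31, F=18.
Attach a regular octahedron (V=6, E=12, F=8) along a 3-gon: merge 3 vertices and 3 edges, delete both glued faces → V=18, E=40, F=24.
Check: V − E + F = 18 − 40 + 24 = 2.

24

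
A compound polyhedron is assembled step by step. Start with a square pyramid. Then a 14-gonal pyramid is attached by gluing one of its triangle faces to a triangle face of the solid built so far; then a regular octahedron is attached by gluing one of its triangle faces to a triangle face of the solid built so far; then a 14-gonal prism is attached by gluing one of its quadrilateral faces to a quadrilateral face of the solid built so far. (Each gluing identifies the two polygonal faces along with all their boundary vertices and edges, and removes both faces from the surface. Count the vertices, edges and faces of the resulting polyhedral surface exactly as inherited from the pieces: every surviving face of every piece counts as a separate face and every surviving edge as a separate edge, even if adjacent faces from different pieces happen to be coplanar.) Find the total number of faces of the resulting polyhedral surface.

38

A square pyramid: V=5, E=8, F=5.
Attach a 14-gonal pyramid (V=15, E=28, F=15) along a 3-gon: merge 3 vertices and 3 edges, delete both glued faces → V=17, E=33, F=18.
Attach a regular octahedron (V=6, E=12, F=8) along a 3-gon: merge 3 vertices and 3 edges, delete both glued faces → V=20, E=42, F=24.
Attach a 14-gonal prism (V=28, E=42, F=16) along a 4-gon: merge 4 vertices and 4 edges, delete both glued faces → V=44, E=80, F=38.
Check: V − E + F = 44 − 80 + 38 = 2.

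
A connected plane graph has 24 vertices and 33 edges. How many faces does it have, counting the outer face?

11

Euler's formula for a connected plane graph: V − E + F = 2, so F = 2 − 24 + 33 = 11.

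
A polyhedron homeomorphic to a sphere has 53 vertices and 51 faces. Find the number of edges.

102

Here V − E + F = 2.
E = V + F − (2) = 53 + 51 − (2) = 102.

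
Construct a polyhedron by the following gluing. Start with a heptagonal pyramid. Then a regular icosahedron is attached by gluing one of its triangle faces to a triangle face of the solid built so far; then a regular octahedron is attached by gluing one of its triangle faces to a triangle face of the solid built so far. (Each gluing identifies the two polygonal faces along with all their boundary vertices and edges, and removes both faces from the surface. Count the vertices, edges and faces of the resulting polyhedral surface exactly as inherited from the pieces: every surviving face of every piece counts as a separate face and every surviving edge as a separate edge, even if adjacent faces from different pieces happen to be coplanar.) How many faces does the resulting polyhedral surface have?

32

A heptagonal pyramid: V=8, E=14, F=8.
Attach a regular icosahedron (V=12, E=30, F=20) along a 3-gon: merge 3 vertices and 3 edges, delete both glued faces → V=17, E=41, F=26.
Attach a regular octahedron (V=6, E=12, F=8) along a 3-gon: merge 3 vertices and 3 edges, delete both glued faces → V=20, E=50, F=32.
Check: V − E + F = 20 − 50 + 32 = 2.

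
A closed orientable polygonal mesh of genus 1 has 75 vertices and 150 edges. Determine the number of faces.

For a closed orientable surface of genus 1, χ = 2 − 2·1 = 0.
F = 0 − V + E = 0 − 75 + 150 = 75.

75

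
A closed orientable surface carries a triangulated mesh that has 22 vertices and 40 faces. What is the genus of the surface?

0

Every face is a triangle, so 2E = 3·40 = 120, giving E = 60.
χ = V − E + F = 22 − 60 + 40 = 2.
For a closed orientable surface χ = 2 − 2g, so g = (2 − (2))/2 = 0.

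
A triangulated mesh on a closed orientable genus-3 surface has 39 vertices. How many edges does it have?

χ = 2 − 2·3 = -4, and every face is a triangle so 3F = 2E.
V − E + F = -4 with E = 3F/2 gives 39 − (3/2 − 1)·F = -4, so F = 86 and E = 129.

129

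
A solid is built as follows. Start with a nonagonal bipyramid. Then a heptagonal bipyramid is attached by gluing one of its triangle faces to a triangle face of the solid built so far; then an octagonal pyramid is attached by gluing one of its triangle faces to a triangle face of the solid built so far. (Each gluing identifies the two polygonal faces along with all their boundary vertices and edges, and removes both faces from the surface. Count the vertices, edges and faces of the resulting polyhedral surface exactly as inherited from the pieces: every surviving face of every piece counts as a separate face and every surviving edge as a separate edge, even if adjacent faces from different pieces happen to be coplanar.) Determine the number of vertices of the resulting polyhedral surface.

23

A nonagonal bipyramid: V=11, E=27, F=18.
Attach a heptagonal bipyramid (V=9, E=21, F=14) along a 3-gon: merge 3 vertices and 3 edges, delete both glued faces → V=17, E=45, F=30.
Attach an octagonal pyramid (V=9, E=16, F=9) along a 3-gon: merge 3 vertices and 3 edges, delete both glued faces → V=23, E=58, F=37.
Check: V − E + F = 23 − 58 + 37 = 2.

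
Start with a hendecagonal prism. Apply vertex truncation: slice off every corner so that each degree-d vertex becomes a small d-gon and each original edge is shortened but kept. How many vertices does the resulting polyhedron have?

66

The base solid has V = 22, E = 33, F = 13.
Truncation replaces each original edge-end by a new vertex, so V′ = 2E = 66.
Each original edge survives, and each old vertex of degree d contributes d new edges; summing degrees gives Σd = 2E, so E′ = E + 2E = 3E = 99.
Each original face survives and each original vertex becomes one new face: F′ = F + V = 35.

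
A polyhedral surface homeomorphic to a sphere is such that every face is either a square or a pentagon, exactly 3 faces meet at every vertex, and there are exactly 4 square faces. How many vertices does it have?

Let x be the number of pentagons; then F = 4 + x.
Edge–face incidences: 2E = 4·4 + 5·x = 16 + 5x.
Every vertex has degree 3, so 3V = 2E.
Euler: V − E + F = 2 ⇒ (2E)/3 − E + (4 + x) = 2.
Multiply by 6: 2·(2E) − 3·(2E) + 6·(4 + x) = 12, i.e. 24 + 6x − (16 + 5x) = 12.
Collecting terms: x + 8 = 12, so x = 4.
Then 2E = 16 + 5·4 = 36, so E = 18, V = 2E/3 = 12, F = 4 + 4 = 8.

12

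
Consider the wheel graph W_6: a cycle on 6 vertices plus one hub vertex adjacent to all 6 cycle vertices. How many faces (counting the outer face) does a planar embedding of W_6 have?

W_6 has V = 6 + 1 = 7 vertices and E = 2·6 = 12 edges.
By Euler's formula F = 2 − V + E = 2 − 7 + 12 = 7.

7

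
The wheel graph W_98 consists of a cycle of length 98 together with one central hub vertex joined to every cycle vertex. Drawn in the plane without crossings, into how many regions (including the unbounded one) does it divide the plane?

99

W_98 has V = 98 + 1 = 99 vertices and E = 2·98 = 196 edges.
By Euler's formula F = 2 − V + E = 2 − 99 + 196 = 99.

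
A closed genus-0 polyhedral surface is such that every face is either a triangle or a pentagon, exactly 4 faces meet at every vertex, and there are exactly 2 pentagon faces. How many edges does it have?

20

Let x be the number of triangles; then F = 2 + x.
Edge–face incidences: 2E = 5·2 + 3·x = 10 + 3x.
Every vertex has degree 4, so 4V = 2E.
Euler: V − E + F = 2 ⇒ (2E)/4 − E + (2 + x) = 2.
Multiply by 8: 2·(2E) − 4·(2E) + 8·(2 + x) = 16, i.e. 16 + 8x − 2·(10 + 3x) = 16.
Collecting terms: 2x − 4 = 16, so 2x = 20, so x = 10.
Then 2E = 10 + 3·10 = 40, so E = 20, V = 2E/4 = 10, F = 2 + 10 = 12.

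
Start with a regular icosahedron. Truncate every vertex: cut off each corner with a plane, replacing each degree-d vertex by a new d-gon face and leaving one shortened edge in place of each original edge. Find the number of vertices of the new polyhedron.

The base solid has V = 12, E = 30, F = 20.
Truncation replaces each original edge-end by a new vertex, so V′ = 2E = 60.
Each original edge survives, and each old vertex of degree d contributes d new edges; summing degrees gives Σd = 2E, so E′ = E + 2E = 3E = 90.
Each original face survives and each original vertex becomes one new face: F′ = F + V = 32.

60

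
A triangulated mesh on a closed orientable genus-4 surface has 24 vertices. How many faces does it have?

χ = 2 − 2·4 = -6, and every face is a triangle so 3F = 2E.
V − E + F = -6 with E = 3F/2 gives 24 − (3/2 − 1)·F = -6, so F = 60 and E = 90.

60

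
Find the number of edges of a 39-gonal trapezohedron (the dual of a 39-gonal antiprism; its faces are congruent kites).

The n-trapezohedron (dual of the n-antiprism) has V = 2·39 + 2 = 80, E = 4·39 = 156, F = 2·39 = 78.

156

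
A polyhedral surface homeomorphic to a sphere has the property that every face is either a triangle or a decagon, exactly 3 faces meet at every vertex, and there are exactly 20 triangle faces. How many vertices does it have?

60

Let x be the number of decagons; then F = 20 + x.
Edge–face incidences: 2E = 3·20 + 10·x = 60 + 10x.
Every vertex has degree 3, so 3V = 2E.
Euler: V − E + F = 2 ⇒ (2E)/3 − E + (20 + x) = 2.
Multiply by 6: 2·(2E) − 3·(2E) + 6·(20 + x) = 12, i.e. 120 + 6x − (60 + 10x) = 12.
Collecting terms: −4x + 60 = 12, so −4x = −48, so x = 12.
Then 2E = 60 + 10·12 = 180, so E = 90, V = 2E/3 = 60, F = 20 + 12 = 32.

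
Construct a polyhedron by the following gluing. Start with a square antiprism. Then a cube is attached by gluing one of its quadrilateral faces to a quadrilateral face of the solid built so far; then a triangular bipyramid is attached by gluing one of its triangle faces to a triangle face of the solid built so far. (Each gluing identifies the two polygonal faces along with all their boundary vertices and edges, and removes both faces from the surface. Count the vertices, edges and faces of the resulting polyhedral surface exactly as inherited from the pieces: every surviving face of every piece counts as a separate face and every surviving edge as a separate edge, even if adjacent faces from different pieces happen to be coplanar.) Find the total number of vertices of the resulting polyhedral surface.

A square antiprism: V=8, E=16, F=10.
Attach a cube (V=8, E=12, F=6) along a 4-gon: merge 4 vertices and 4 edges, delete both glued faces → V=12, E=24, F=14.
Attach a triangular bipyramid (V=5, E=9, F=6) along a 3-gon: merge 3 vertices and 3 edges, delete both glued faces → V=14, E=30, F=18.
Check: V − E + F = 14 − 30 + 18 = 2.

14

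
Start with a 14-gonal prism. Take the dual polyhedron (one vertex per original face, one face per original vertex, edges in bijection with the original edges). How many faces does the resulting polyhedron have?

28

The base solid has V = 28, E = 42, F = 16.
The dual swaps V and F and preserves E: V′ = F = 16, E′ = E = 42, F′ = V = 28.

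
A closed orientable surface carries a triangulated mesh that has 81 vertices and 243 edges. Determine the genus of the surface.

1

Every face is a triangle and each edge borders two faces, so 3F = 2·243, giving F = 162.
χ = V − E + F = 81 − 243 + 162 = 0.
For a closed orientable surface χ = 2 − 2g, so g = (2 − (0))/2 = 1.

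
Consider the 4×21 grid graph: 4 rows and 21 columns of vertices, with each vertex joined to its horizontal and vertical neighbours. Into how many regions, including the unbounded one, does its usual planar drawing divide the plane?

61

The grid has V = 4·21 = 84 vertices and E = 4·20 + 21·3 = 143 edges.
F = 2 − V + E = 2 − 84 + 143 = 61.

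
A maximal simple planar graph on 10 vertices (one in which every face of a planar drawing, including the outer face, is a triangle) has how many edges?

In a plane triangulation 3F = 2E and V − E + F = 2, so E = 3V − 6 = 3·10 − 6 = 24.

24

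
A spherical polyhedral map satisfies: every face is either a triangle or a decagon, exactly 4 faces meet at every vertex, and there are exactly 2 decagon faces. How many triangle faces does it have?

20

Let x be the number of triangles; then F = 2 + x.
Edge–face incidences: 2E = 10·2 + 3·x = 20 + 3x.
Every vertex has degree 4, so 4V = 2E.
Euler: V − E + F = 2 ⇒ (2E)/4 − E + (2 + x) = 2.
Multiply by 8: 2·(2E) − 4·(2E) + 8·(2 + x) = 16, i.e. 16 + 8x − 2·(20 + 3x) = 16.
Collecting terms: 2x − 24 = 16, so 2x = 40, so x = 20.
Then 2E = 20 + 3·20 = 80, so E = 40, V = 2E/4 = 20, F = 2 + 20 = 22.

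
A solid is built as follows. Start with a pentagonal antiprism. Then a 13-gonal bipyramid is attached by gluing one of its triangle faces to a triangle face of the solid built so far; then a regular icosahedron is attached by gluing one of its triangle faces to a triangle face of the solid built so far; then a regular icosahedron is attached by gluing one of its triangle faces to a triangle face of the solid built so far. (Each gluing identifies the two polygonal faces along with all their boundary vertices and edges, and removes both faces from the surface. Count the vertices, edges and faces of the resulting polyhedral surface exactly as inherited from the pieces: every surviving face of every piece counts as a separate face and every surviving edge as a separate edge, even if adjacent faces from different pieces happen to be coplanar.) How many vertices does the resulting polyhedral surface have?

40

A pentagonal antiprism: V=10, E=20, F=12.
Attach a 13-gonal bipyramid (V=15, E=39, F=26) along a 3-gon: merge 3 vertices and 3 edges, delete both glued faces → V=22, E=56, F=36.
Attach a regular icosahedron (V=12, E=30, F=20) along a 3-gon: merge 3 vertices and 3 edges, delete both glued faces → V=31, E=83, F=54.
Attach a regular icosahedron (V=12, E=30, F=20) along a 3-gon: merge 3 vertices and 3 edges, delete both glued faces → V=40, E=110, F=72.
Check: V − E + F = 40 − 110 + 72 = 2.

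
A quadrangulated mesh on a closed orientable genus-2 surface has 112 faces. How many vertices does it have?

χ = 2 − 2·2 = -2, and every face is a square so 4F = 2E.
E = 4·112/2 = 224. Then V = -2 + E − F = -2 + 224 − 112 = 110.

110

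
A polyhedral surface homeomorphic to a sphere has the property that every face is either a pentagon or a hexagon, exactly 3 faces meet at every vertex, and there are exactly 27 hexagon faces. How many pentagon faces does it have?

Let x be the number of pentagons; then F = 27 + x.
Edge–face incidences: 2E = 6·27 + 5·x = 162 + 5x.
Every vertex has degree 3, so 3V = 2E.
Euler: V − E + F = 2 ⇒ (2E)/3 − E + (27 + x) = 2.
Multiply by 6: 2·(2E) − 3·(2E) + 6·(27 + x) = 12, i.e. 162 + 6x − (162 + 5x) = 12.
Collecting terms: x = 12.
Then 2E = 162 + 5·12 = 222, so E = 111, V = 2E/3 = 74, F = 27 + 12 = 39.

12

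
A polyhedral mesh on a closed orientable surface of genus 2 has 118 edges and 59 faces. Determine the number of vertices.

For a closed orientable surface of genus 2, χ = 2 − 2·2 = -2.
V = -2 + E − F = -2 + 118 − 59 = 57.

57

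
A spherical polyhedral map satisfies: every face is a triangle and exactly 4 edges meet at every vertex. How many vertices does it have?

6

Each face has 3 edges and each edge borders two faces, so 2E = 3F.
Each vertex has degree 4, so 4V = 2E and hence V = 3F/4.
Euler: V − E + F = 2 ⇒ (3F/4) − (3F/2) + F = 2.
Multiply by 8: (6 − 12 + 8)F = 16, i.e. 2F = 16.
So F = 8, E = 3·8/2 = 12, V = 3·8/4 = 6.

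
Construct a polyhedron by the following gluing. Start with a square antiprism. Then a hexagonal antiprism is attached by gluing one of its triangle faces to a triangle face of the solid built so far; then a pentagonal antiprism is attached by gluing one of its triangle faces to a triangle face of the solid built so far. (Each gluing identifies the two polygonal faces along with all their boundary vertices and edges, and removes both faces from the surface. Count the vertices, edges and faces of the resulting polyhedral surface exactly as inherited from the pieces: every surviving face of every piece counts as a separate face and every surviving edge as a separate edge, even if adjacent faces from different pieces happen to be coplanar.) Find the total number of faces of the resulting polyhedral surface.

32

A square antiprism: V=8, E=16, F=10.
Attach a hexagonal antiprism (V=12, E=24, F=14) along a 3-gon: merge 3 vertices and 3 edges, delete both glued faces → V=17, E=37, F=22.
Attach a pentagonal antiprism (V=10, E=20, F=12) along a 3-gon: merge 3 vertices and 3 edges, delete both glued faces → V=24, E=54, F=32.
Check: V − E + F = 24 − 54 + 32 = 2.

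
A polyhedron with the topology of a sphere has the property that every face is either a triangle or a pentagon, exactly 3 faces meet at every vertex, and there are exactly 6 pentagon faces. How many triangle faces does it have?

2

Let x be the number of triangles; then F = 6 + x.
Edge–face incidences: 2E = 5·6 + 3·x = 30 + 3x.
Every vertex has degree 3, so 3V = 2E.
Euler: V − E + F = 2 ⇒ (2E)/3 − E + (6 + x) = 2.
Multiply by 6: 2·(2E) − 3·(2E) + 6·(6 + x) = 12, i.e. 36 + 6x − (30 + 3x) = 12.
Collecting terms: 3x + 6 = 12, so 3x = 6, so x = 2.
Then 2E = 30 + 3·2 = 36, so E = 18, V = 2E/3 = 12, F = 6 + 2 = 8.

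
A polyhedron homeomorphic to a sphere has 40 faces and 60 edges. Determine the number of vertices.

Here V − E + F = 2.
V = 2 + E − F = 2 + 60 − 40 = 22.

22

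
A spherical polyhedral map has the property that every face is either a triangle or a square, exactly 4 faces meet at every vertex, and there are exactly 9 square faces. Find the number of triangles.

8

Let x be the number of triangles; then F = 9 + x.
Edge–face incidences: 2E = 4·9 + 3·x = 36 + 3x.
Every vertex has degree 4, so 4V = 2E.
Euler: V − E + F = 2 ⇒ (2E)/4 − E + (9 + x) = 2.
Multiply by 8: 2·(2E) − 4·(2E) + 8·(9 + x) = 16, i.e. 72 + 8x − 2·(36 + 3x) = 16.
Collecting terms: 2x = 16, so x = 8.
Then 2E = 36 + 3·8 = 60, so E = 30, V = 2E/4 = 15, F = 9 + 8 = 17.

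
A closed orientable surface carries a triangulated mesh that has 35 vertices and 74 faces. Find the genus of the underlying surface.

Every face is a triangle, so 2E = 3·74 = 222, giving E = 111.
χ = V − E + F = 35 − 111 + 74 = -2.
For a closed orientable surface χ = 2 − 2g, so g = (2 − (-2))/2 = 2.

2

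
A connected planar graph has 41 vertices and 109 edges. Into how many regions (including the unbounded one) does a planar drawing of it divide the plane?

Euler's formula for a connected plane graph: V − E + F = 2, so F = 2 − 41 + 109 = 70.

70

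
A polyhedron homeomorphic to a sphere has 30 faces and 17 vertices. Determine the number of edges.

Here V − E + F = 2.
E = V + F − (2) = 17 + 30 − (2) = 45.

45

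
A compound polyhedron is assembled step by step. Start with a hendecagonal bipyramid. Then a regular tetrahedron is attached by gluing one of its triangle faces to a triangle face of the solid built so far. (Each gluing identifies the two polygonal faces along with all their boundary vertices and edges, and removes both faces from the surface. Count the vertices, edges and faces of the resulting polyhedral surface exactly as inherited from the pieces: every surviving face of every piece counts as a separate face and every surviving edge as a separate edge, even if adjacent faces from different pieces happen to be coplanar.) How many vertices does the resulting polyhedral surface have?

14

A hendecagonal bipyramid: V=13, E=33, F=22.
Attach a regular tetrahedron (V=4, E=6, F=4) along a 3-gon: merge 3 vertices and 3 edges, delete both glued faces → V=14, E=36, F=24.
Check: V − E + F = 14 − 36 + 24 = 2.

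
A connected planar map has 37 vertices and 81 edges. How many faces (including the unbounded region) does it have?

Euler's formula for a connected plane graph: V − E + F = 2, so F = 2 − 37 + 81 = 46.

46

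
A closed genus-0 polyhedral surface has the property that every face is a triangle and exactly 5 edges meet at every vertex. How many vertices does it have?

Each face has 3 edges and each edge borders two faces, so 2E = 3F.
Each vertex has degree 5, so 5V = 2E and hence V = 3F/5.
Euler: V − E + F = 2 ⇒ (3F/5) − (3F/2) + F = 2.
Multiply by 10: (6 − 15 + 10)F = 20, i.e. 1F = 20.
So F = 20, E = 3·20/2 = 30, V = 3·20/5 = 12.

12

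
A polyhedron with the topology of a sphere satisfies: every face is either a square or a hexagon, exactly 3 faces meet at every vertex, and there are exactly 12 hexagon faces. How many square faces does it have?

Let x be the number of squares; then F = 12 + x.
Edge–face incidences: 2E = 6·12 + 4·x = 72 + 4x.
Every vertex has degree 3, so 3V = 2E.
Euler: V − E + F = 2 ⇒ (2E)/3 − E + (12 + x) = 2.
Multiply by 6: 2·(2E) − 3·(2E) + 6·(12 + x) = 12, i.e. 72 + 6x − (72 + 4x) = 12.
Collecting terms: 2x = 12, so x = 6.
Then 2E = 72 + 4·6 = 96, so E = 48, V = 2E/3 = 32, F = 12 + 6 = 18.

6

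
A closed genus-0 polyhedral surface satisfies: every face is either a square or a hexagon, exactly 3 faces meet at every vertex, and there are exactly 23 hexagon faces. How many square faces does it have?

Let x be the number of squares; then F = 23 + x.
Edge–face incidences: 2E = 6·23 + 4·x = 138 + 4x.
Every vertex has degree 3, so 3V = 2E.
Euler: V − E + F = 2 ⇒ (2E)/3 − E + (23 + x) = 2.
Multiply by 6: 2·(2E) − 3·(2E) + 6·(23 + x) = 12, i.e. 138 + 6x − (138 + 4x) = 12.
Collecting terms: 2x = 12, so x = 6.
Then 2E = 138 + 4·6 = 162, so E = 81, V = 2E/3 = 54, F = 23 + 6 = 29.

6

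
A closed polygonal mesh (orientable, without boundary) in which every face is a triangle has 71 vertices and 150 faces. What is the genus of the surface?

Every face is a triangle, so 2E = 3·150 = 450, giving E = 225.
χ = V − E + F = 71 − 225 + 150 = -4.
For a closed orientable surface χ = 2 − 2g, so g = (2 − (-4))/2 = 3.

3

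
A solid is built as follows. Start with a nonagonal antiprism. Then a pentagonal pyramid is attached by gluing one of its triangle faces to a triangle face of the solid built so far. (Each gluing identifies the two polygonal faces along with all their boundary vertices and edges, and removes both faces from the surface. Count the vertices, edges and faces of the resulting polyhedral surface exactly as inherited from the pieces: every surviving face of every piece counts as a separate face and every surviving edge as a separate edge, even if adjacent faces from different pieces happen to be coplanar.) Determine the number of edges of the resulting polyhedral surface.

43

A nonagonal antiprism: V=18, E=36, F=20.
Attach a pentagonal pyramid (V=6, E=10, F=6) along a 3-gon: merge 3 vertices and 3 edges, delete both glued faces → V=21, E=43, F=24.
Check: V − E + F = 21 − 43 + 24 = 2.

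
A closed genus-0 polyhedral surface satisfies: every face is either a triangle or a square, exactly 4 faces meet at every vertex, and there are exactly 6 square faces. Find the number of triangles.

Let x be the number of triangles; then F = 6 + x.
Edge–face incidences: 2E = 4·6 + 3·x = 24 + 3x.
Every vertex has degree 4, so 4V = 2E.
Euler: V − E + F = 2 ⇒ (2E)/4 − E + (6 + x) = 2.
Multiply by 8: 2·(2E) − 4·(2E) + 8·(6 + x) = 16, i.e. 48 + 8x − 2·(24 + 3x) = 16.
Collecting terms: 2x = 16, so x = 8.
Then 2E = 24 + 3·8 = 48, so E = 24, V = 2E/4 = 12, F = 6 + 8 = 14.

8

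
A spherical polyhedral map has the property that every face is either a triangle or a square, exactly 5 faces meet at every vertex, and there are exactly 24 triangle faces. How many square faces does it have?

2

Let x be the number of squares; then F = 24 + x.
Edge–face incidences: 2E = 3·24 + 4·x = 72 + 4x.
Every vertex has degree 5, so 5V = 2E.
Euler: V − E + F = 2 ⇒ (2E)/5 − E + (24 + x) = 2.
Multiply by 10: 2·(2E) − 5·(2E) + 10·(24 + x) = 20, i.e. 240 + 10x − 3·(72 + 4x) = 20.
Collecting terms: −2x + 24 = 20, so −2x = −4, so x = 2.
Then 2E = 72 + 4·2 = 80, so E = 40, V = 2E/5 = 16, F = 24 + 2 = 26.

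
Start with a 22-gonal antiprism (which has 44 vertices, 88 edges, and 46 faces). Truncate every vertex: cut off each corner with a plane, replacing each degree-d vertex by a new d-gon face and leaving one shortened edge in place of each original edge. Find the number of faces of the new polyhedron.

90

Truncation replaces each original edge-end by a new vertex, so V′ = 2E = 176.
Each original edge survives, and each old vertex of degree d contributes d new edges; summing degrees gives Σd = 2E, so E′ = E + 2E = 3E = 264.
Each original face survives and each original vertex becomes one new face: F′ = F + V = 90.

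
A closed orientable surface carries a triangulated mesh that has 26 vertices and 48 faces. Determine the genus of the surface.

0

Every face is a triangle, so 2E = 3·48 = 144, giving E = 72.
χ = V − E + F = 26 − 72 + 48 = 2.
For a closed orientable surface χ = 2 − 2g, so g = (2 − (2))/2 = 0.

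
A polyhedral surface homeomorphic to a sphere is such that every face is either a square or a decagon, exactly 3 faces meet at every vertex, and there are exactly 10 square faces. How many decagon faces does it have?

2

Let x be the number of decagons; then F = 10 + x.
Edge–face incidences: 2E = 4·10 + 10·x = 40 + 10x.
Every vertex has degree 3, so 3V = 2E.
Euler: V − E + F = 2 ⇒ (2E)/3 − E + (10 + x) = 2.
Multiply by 6: 2·(2E) − 3·(2E) + 6·(10 + x) = 12, i.e. 60 + 6x − (40 + 10x) = 12.
Collecting terms: −4x + 20 = 12, so −4x = −8, so x = 2.
Then 2E = 40 + 10·2 = 60, so E = 30, V = 2E/3 = 20, F = 10 + 2 = 12.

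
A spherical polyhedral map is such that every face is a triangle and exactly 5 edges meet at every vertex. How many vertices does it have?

Each face has 3 edges and each edge borders two faces, so 2E = 3F.
Each vertex has degree 5, so 5V = 2E and hence V = 3F/5.
Euler: V − E + F = 2 ⇒ (3F/5) − (3F/2) + F = 2.
Multiply by 10: (6 − 15 + 10)F = 20, i.e. 1F = 20.
So F = 20, E = 3·20/2 = 30, V = 3·20/5 = 12.

12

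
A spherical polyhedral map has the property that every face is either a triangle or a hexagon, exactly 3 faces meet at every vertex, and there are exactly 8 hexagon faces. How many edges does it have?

Let x be the number of triangles; then F = 8 + x.
Edge–face incidences: 2E = 6·8 + 3·x = 48 + 3x.
Every vertex has degree 3, so 3V = 2E.
Euler: V − E + F = 2 ⇒ (2E)/3 − E + (8 + x) = 2.
Multiply by 6: 2·(2E) − 3·(2E) + 6·(8 + x) = 12, i.e. 48 + 6x − (48 + 3x) = 12.
Collecting terms: 3x = 12, so x = 4.
Then 2E = 48 + 3·4 = 60, so E = 30, V = 2E/3 = 20, F = 8 + 4 = 12.

30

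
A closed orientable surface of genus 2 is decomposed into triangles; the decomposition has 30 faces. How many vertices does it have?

χ = 2 − 2·2 = -2, and every face is a triangle so 3F = 2E.
E = 3·30/2 = 45. Then V = -2 + E − F = -2 + 45 − 30 = 13.

13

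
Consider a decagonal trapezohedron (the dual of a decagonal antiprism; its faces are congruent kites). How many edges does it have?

The n-trapezohedron (dual of the n-antiprism) has V = 2·10 + 2 = 22, E = 4·10 = 40, F = 2·10 = 20.

40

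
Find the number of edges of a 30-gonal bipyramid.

90

A bipyramid over an n-gon has 2n triangular faces and n + 2 vertices: V = 30 + 2 = 32, E = 3·30 = 90, F = 2·30 = 60.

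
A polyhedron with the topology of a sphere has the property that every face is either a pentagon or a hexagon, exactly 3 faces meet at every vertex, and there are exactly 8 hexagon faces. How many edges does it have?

Let x be the number of pentagons; then F = 8 + x.
Edge–face incidences: 2E = 6·8 + 5·x = 48 + 5x.
Every vertex has degree 3, so 3V = 2E.
Euler: V − E + F = 2 ⇒ (2E)/3 − E + (8 + x) = 2.
Multiply by 6: 2·(2E) − 3·(2E) + 6·(8 + x) = 12, i.e. 48 + 6x − (48 + 5x) = 12.
Collecting terms: x = 12.
Then 2E = 48 + 5·12 = 108, so E = 54, V = 2E/3 = 36, F = 8 + 12 = 20.

54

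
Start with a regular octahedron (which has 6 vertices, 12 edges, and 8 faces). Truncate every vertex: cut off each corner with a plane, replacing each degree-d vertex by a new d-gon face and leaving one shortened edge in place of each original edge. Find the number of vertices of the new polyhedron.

Truncation replaces each original edge-end by a new vertex, so V′ = 2E = 24.
Each original edge survives, and each old vertex of degree d contributes d new edges; summing degrees gives Σd = 2E, so E′ = E + 2E = 3E = 36.
Each original face survives and each original vertex becomes one new face: F′ = F + V = 14.

24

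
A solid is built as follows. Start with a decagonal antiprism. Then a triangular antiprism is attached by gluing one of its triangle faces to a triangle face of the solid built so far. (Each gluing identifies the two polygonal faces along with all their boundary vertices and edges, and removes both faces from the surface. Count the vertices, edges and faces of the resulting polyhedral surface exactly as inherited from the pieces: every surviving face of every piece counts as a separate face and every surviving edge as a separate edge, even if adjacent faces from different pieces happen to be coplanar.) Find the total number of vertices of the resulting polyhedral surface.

A decagonal antiprism: V=20, E=40, F=22.
Attach a triangular antiprism (V=6, E=12, F=8) along a 3-gon: merge 3 vertices and 3 edges, delete both glued faces → V=23, E=49, F=28.
Check: V − E + F = 23 − 49 + 28 = 2.

23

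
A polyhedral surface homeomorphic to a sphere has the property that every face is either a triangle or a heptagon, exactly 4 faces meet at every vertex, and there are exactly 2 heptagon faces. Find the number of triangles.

14

Let x be the number of triangles; then F = 2 + x.
Edge–face incidences: 2E = 7·2 + 3·x = 14 + 3x.
Every vertex has degree 4, so 4V = 2E.
Euler: V − E + F = 2 ⇒ (2E)/4 − E + (2 + x) = 2.
Multiply by 8: 2·(2E) − 4·(2E) + 8·(2 + x) = 16, i.e. 16 + 8x − 2·(14 + 3x) = 16.
Collecting terms: 2x − 12 = 16, so 2x = 28, so x = 14.
Then 2E = 14 + 3·14 = 56, so E = 28, V = 2E/4 = 14, F = 2 + 14 = 16.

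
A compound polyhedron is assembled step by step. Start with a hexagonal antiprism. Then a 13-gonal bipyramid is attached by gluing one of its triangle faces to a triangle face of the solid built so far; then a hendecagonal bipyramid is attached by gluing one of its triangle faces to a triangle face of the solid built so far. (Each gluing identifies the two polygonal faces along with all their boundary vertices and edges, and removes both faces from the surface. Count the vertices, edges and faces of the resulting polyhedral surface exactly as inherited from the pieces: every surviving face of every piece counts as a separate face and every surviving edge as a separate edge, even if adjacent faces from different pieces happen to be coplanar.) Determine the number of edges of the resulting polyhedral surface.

90

A hexagonal antiprism: V=12, E=24, F=14.
Attach a 13-gonal bipyramid (V=15, E=39, F=26) along a 3-gon: merge 3 vertices and 3 edges, delete both glued faces → V=24, E=60, F=38.
Attach a hendecagonal bipyramid (V=13, E=33, F=22) along a 3-gon: merge 3 vertices and 3 edges, delete both glued faces → V=34, E=90, F=58.
Check: V − E + F = 34 − 90 + 58 = 2.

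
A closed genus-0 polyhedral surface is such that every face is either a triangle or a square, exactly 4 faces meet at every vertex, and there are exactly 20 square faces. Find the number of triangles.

Let x be the number of triangles; then F = 20 + x.
Edge–face incidences: 2E = 4·20 + 3·x = 80 + 3x.
Every vertex has degree 4, so 4V = 2E.
Euler: V − E + F = 2 ⇒ (2E)/4 − E + (20 + x) = 2.
Multiply by 8: 2·(2E) − 4·(2E) + 8·(20 + x) = 16, i.e. 160 + 8x − 2·(80 + 3x) = 16.
Collecting terms: 2x = 16, so x = 8.
Then 2E = 80 + 3·8 = 104, so E = 52, V = 2E/4 = 26, F = 20 + 8 = 28.

8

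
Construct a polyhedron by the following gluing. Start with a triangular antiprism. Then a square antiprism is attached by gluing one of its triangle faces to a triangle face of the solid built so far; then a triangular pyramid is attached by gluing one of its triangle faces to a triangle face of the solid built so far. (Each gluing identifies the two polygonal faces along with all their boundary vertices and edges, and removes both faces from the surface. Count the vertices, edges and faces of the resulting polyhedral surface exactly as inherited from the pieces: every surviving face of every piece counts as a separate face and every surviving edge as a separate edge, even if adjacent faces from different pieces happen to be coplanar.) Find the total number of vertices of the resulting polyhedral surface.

12

A triangular antiprism: V=6, E=12, F=8.
Attach a square antiprism (V=8, E=16, F=10) along a 3-gon: merge 3 vertices and 3 edges, delete both glued faces → V=11, E=25, F=16.
Attach a triangular pyramid (V=4, E=6, F=4) along a 3-gon: merge 3 vertices and 3 edges, delete both glued faces → V=12, E=28, F=18.
Check: V − E + F = 12 − 28 + 18 = 2.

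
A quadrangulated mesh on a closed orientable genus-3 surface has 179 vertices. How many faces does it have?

183

χ = 2 − 2·3 = -4, and every face is a square so 4F = 2E.
V − E + F = -4 with E = 4F/2 gives 179 − (4/2 − 1)·F = -4, so F = 183 and E = 366.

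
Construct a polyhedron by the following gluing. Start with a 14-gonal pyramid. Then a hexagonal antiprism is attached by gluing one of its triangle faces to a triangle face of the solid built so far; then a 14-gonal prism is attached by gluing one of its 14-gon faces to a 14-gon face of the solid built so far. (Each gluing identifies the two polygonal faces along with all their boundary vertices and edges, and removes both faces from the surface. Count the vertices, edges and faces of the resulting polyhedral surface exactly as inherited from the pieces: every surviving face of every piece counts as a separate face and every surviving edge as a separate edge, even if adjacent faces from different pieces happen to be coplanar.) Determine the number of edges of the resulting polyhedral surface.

A 14-gonal pyramid: V=15, E=28, F=15.
Attach a hexagonal antiprism (V=12, E=24, F=14) along a 3-gon: merge 3 vertices and 3 edges, delete both glued faces → V=24, E=49, F=27.
Attach a 14-gonal prism (V=28, E=42, F=16) along a 14-gon: merge 14 vertices and 14 edges, delete both glued faces → V=38, E=77, F=41.
Check: V − E + F = 38 − 77 + 41 = 2.

77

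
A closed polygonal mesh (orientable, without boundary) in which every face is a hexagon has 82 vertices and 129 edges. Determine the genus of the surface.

3

Every face is a hexagon and each edge borders two faces, so 6F = 2·129, giving F = 43.
χ = V − E + F = 82 − 129 + 43 = -4.
For a closed orientable surface χ = 2 − 2g, so g = (2 − (-4))/2 = 3.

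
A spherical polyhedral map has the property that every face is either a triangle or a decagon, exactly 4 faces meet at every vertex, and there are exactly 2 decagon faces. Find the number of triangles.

Let x be the number of triangles; then F = 2 + x.
Edge–face incidences: 2E = 10·2 + 3·x = 20 + 3x.
Every vertex has degree 4, so 4V = 2E.
Euler: V − E + F = 2 ⇒ (2E)/4 − E + (2 + x) = 2.
Multiply by 8: 2·(2E) − 4·(2E) + 8·(2 + x) = 16, i.e. 16 + 8x − 2·(20 + 3x) = 16.
Collecting terms: 2x − 24 = 16, so 2x = 40, so x = 20.
Then 2E = 20 + 3·20 = 80, so E = 40, V = 2E/4 = 20, F = 2 + 20 = 22.

20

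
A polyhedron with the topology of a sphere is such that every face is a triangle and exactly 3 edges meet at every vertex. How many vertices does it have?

4

Each face has 3 edges and each edge borders two faces, so 2E = 3F.
Each vertex has degree 3, so 3V = 2E and hence V = 3F/3.
Euler: V − E + F = 2 ⇒ (3F/3) − (3F/2) + F = 2.
Multiply by 6: (6 − 9 + 6)F = 12, i.e. 3F = 12.
So F = 4, E = 3·4/2 = 6, V = 3·4/3 = 4.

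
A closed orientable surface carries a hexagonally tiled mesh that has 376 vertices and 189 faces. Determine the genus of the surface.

2

Every face is a hexagon, so 2E = 6·189 = 1134, giving E = 567.
χ = V − E + F = 376 − 567 + 189 = -2.
For a closed orientable surface χ = 2 − 2g, so g = (2 − (-2))/2 = 2.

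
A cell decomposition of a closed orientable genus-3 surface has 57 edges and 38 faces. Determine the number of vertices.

For a closed orientable surface of genus 3, χ = 2 − 2·3 = -4.
V = -4 + E − F = -4 + 57 − 38 = 15.

15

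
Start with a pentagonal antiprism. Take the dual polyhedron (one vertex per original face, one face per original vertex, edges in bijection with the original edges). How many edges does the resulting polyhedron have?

20

The base solid has V = 10, E = 20, F = 12.
The dual swaps V and F and preserves E: V′ = F = 12, E′ = E = 20, F′ = V = 10.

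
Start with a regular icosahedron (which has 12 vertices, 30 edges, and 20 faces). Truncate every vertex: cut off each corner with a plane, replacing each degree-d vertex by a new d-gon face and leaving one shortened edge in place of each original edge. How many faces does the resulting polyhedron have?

Truncation replaces each original edge-end by a new vertex, so V′ = 2E = 60.
Each original edge survives, and each old vertex of degree d contributes d new edges; summing degrees gives Σd = 2E, so E′ = E + 2E = 3E = 90.
Each original face survives and each original vertex becomes one new face: F′ = F + V = 32.

32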